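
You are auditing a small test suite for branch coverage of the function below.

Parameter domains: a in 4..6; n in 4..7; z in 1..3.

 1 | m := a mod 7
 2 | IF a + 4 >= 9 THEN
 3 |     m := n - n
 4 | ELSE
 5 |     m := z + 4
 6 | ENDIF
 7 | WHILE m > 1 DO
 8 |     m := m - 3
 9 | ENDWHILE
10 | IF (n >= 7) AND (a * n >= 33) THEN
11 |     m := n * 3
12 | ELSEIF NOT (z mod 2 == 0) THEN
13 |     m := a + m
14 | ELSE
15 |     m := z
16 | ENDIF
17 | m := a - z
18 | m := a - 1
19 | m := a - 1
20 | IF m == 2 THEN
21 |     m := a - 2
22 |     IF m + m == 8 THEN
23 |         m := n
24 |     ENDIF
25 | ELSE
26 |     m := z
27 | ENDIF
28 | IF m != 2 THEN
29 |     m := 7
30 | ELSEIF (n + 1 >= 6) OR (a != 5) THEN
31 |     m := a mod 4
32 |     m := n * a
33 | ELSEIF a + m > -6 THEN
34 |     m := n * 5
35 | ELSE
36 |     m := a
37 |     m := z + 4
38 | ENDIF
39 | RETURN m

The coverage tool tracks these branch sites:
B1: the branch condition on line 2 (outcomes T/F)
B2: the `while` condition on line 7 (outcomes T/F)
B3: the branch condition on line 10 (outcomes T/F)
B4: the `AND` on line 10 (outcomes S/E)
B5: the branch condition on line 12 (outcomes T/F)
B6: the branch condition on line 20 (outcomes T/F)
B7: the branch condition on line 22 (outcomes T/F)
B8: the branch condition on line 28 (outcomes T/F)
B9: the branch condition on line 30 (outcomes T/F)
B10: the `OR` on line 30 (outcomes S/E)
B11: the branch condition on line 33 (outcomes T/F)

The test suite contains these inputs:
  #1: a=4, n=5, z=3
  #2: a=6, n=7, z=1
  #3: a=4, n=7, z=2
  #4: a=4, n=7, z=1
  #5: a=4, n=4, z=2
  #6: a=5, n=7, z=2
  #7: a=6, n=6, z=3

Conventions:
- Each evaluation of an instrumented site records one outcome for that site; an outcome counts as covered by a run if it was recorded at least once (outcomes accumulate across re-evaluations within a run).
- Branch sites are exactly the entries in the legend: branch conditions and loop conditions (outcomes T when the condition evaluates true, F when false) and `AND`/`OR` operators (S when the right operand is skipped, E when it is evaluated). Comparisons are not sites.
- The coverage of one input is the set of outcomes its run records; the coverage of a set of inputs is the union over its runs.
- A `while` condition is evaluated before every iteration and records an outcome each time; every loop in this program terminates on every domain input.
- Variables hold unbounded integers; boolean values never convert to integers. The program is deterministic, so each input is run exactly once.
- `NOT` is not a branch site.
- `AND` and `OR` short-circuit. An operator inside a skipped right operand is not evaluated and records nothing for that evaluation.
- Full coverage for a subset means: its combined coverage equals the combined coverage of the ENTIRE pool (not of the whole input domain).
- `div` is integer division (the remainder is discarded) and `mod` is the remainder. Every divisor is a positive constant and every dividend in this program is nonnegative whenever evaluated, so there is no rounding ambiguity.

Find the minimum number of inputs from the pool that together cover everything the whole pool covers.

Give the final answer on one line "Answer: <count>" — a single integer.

test 1 (a=4, n=5, z=3) fires B1->F, B2->T, B2->T, B2->F, B4->S, B3->F, B5->T, B6->F, B8->T; hits B1=F, B2=T, B2=F, B3=F, B4=S, B5=T, B6=F, B8=T
test 2 (a=6, n=7, z=1) fires B1->T, B2->F, B4->E, B3->T, B6->F, B8->T; hits B1=T, B2=F, B3=T, B4=E, B6=F, B8=T
test 3 (a=4, n=7, z=2) fires B1->F, B2->T, B2->T, B2->F, B4->E, B3->F, B5->F, B6->F, B8->F, B10->S, B9->T; hits B1=F, B2=T, B2=F, B3=F, B4=E, B5=F, B6=F, B8=F, B9=T, B10=S
test 4 (a=4, n=7, z=1) fires B1->F, B2->T, B2->T, B2->F, B4->E, B3->F, B5->T, B6->F, B8->T; hits B1=F, B2=T, B2=F, B3=F, B4=E, B5=T, B6=F, B8=T
test 5 (a=4, n=4, z=2) fires B1->F, B2->T, B2->T, B2->F, B4->S, B3->F, B5->F, B6->F, B8->F, B10->E, B9->T; hits B1=F, B2=T, B2=F, B3=F, B4=S, B5=F, B6=F, B8=F, B9=T, B10=E
test 6 (a=5, n=7, z=2) fires B1->T, B2->F, B4->E, B3->T, B6->F, B8->F, B10->S, B9->T; hits B1=T, B2=F, B3=T, B4=E, B6=F, B8=F, B9=T, B10=S
test 7 (a=6, n=6, z=3) fires B1->T, B2->F, B4->S, B3->F, B5->T, B6->F, B8->T; hits B1=T, B2=F, B3=F, B4=S, B5=T, B6=F, B8=T
together the pool reaches 16 outcomes: B1=T, B1=F, B2=T, B2=F, B3=T, B3=F, B4=S, B4=E, B5=T, B5=F, B6=F, B8=T, B8=F, B9=T, B10=S, B10=E
every size-1 subset falls short of the 16 outcomes (best: 10/16)
every size-2 subset falls short of the 16 outcomes (best: 14/16)
at size 3, {1, 5, 6} reaches all 16 outcomes; every lexicographically earlier size-3 subset fails

Answer: 3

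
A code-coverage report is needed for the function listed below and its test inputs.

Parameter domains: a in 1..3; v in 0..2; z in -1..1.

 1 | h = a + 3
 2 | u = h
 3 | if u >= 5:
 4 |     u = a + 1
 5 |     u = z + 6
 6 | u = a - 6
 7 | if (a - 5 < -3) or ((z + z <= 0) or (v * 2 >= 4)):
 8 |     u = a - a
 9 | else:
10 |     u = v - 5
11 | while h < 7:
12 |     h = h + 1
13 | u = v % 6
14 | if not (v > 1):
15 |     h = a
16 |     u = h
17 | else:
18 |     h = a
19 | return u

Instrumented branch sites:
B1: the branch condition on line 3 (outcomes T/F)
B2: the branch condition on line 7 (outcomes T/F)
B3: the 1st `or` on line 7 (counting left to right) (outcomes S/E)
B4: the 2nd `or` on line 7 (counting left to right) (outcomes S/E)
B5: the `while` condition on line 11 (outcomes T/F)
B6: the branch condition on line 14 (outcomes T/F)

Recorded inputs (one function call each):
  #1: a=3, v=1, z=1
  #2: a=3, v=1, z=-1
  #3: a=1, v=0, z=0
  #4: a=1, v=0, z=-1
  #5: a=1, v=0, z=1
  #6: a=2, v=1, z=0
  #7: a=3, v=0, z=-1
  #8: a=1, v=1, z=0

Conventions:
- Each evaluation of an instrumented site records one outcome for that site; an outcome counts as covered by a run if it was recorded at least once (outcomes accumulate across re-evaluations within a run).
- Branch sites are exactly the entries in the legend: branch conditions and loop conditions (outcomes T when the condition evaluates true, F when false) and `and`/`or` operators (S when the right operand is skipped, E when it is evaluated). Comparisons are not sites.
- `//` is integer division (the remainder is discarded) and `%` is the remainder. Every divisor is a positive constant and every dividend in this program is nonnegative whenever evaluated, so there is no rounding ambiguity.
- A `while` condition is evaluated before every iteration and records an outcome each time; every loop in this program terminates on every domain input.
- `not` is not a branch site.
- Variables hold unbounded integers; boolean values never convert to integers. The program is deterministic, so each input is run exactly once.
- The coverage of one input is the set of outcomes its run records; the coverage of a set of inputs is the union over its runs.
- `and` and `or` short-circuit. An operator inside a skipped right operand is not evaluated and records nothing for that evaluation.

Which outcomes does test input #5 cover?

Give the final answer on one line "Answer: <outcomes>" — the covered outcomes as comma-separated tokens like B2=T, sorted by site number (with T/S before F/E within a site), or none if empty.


Event log for input #5 (a=1, v=0, z=1):
  B1->F, B3->S, B2->T, B5->T, B5->T, B5->T, B5->F, B6->T
collecting distinct outcomes: B1=F, B2=T, B3=S, B5=T, B5=F, B6=T
Answer: B1=F, B2=T, B3=S, B5=T, B5=F, B6=T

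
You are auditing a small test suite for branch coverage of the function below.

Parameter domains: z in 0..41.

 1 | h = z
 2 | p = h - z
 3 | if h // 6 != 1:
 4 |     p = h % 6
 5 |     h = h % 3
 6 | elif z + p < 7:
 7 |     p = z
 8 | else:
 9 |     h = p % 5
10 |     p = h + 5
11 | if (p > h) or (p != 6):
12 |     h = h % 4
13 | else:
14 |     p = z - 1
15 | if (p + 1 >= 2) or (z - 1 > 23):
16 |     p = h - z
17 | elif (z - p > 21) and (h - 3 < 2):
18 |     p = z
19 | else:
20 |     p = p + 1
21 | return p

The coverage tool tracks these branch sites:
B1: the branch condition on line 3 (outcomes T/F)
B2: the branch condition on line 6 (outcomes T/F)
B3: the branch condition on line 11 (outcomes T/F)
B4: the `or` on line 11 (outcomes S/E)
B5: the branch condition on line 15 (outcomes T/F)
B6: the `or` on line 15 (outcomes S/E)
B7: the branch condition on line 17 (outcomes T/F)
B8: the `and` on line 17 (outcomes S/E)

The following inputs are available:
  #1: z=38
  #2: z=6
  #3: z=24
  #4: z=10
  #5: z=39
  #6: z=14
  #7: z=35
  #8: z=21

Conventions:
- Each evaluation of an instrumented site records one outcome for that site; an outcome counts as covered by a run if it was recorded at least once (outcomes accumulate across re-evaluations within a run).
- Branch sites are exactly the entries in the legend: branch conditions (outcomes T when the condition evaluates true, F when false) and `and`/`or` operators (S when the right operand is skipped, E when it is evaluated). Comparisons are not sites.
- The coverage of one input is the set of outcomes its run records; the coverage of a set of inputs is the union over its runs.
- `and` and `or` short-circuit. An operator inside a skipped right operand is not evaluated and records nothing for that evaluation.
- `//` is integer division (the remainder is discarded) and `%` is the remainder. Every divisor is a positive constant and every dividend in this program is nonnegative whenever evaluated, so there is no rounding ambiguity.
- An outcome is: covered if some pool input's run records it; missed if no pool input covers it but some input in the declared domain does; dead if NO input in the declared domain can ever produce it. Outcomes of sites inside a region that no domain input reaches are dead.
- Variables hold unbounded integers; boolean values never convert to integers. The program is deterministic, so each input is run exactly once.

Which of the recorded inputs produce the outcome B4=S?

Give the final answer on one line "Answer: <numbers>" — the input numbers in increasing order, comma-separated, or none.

input #1 (z=38): never hits B4=S
input #2 (z=6): never hits B4=S
input #3 (z=24): never hits B4=S
input #4 (z=10): hits B4=S
input #5 (z=39): hits B4=S
input #6 (z=14): never hits B4=S
input #7 (z=35): hits B4=S
input #8 (z=21): hits B4=S

Answer: 4, 5, 7, 8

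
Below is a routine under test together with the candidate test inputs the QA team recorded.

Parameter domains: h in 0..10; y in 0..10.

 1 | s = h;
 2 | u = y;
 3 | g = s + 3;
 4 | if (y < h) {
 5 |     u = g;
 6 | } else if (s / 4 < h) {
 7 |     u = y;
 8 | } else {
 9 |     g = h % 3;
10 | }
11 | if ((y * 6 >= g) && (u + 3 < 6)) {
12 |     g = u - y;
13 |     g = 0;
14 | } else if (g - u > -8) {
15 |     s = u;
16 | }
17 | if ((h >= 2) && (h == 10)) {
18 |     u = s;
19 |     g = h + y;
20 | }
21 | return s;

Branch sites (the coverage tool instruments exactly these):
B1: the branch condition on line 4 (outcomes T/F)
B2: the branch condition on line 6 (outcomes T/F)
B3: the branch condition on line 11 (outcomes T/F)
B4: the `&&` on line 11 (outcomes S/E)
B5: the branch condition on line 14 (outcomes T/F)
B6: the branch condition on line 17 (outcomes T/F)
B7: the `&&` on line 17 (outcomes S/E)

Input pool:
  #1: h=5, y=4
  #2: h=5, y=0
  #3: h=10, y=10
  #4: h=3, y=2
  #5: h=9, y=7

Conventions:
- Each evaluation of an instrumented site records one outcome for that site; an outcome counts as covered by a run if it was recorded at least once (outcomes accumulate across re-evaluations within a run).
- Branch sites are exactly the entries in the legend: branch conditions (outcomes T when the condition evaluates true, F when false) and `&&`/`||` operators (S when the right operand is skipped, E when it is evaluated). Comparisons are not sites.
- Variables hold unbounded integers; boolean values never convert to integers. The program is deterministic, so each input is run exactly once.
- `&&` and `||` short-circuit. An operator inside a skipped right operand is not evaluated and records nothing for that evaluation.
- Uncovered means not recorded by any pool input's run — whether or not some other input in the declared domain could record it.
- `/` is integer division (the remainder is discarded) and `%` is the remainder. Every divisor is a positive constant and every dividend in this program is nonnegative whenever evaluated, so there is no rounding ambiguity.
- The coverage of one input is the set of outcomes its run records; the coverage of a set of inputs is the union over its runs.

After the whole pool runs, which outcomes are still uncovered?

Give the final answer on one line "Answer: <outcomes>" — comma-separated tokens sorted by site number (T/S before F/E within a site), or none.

test 1 (h=5, y=4) fires B1->T, B4->E, B3->F, B5->T, B7->E, B6->F; hits B1=T, B3=F, B4=E, B5=T, B6=F, B7=E
test 2 (h=5, y=0) fires B1->T, B4->S, B3->F, B5->T, B7->E, B6->F; hits B1=T, B3=F, B4=S, B5=T, B6=F, B7=E
test 3 (h=10, y=10) fires B1->F, B2->T, B4->E, B3->F, B5->T, B7->E, B6->T; hits B1=F, B2=T, B3=F, B4=E, B5=T, B6=T, B7=E
test 4 (h=3, y=2) fires B1->T, B4->E, B3->F, B5->T, B7->E, B6->F; hits B1=T, B3=F, B4=E, B5=T, B6=F, B7=E
test 5 (h=9, y=7) fires B1->T, B4->E, B3->F, B5->T, B7->E, B6->F; hits B1=T, B3=F, B4=E, B5=T, B6=F, B7=E
union over the pool: B1=T, B1=F, B2=T, B3=F, B4=S, B4=E, B5=T, B6=T, B6=F, B7=E
uncovered (4 of 14): B2=F, B3=T, B5=F, B7=S

Answer: B2=F, B3=T, B5=F, B7=S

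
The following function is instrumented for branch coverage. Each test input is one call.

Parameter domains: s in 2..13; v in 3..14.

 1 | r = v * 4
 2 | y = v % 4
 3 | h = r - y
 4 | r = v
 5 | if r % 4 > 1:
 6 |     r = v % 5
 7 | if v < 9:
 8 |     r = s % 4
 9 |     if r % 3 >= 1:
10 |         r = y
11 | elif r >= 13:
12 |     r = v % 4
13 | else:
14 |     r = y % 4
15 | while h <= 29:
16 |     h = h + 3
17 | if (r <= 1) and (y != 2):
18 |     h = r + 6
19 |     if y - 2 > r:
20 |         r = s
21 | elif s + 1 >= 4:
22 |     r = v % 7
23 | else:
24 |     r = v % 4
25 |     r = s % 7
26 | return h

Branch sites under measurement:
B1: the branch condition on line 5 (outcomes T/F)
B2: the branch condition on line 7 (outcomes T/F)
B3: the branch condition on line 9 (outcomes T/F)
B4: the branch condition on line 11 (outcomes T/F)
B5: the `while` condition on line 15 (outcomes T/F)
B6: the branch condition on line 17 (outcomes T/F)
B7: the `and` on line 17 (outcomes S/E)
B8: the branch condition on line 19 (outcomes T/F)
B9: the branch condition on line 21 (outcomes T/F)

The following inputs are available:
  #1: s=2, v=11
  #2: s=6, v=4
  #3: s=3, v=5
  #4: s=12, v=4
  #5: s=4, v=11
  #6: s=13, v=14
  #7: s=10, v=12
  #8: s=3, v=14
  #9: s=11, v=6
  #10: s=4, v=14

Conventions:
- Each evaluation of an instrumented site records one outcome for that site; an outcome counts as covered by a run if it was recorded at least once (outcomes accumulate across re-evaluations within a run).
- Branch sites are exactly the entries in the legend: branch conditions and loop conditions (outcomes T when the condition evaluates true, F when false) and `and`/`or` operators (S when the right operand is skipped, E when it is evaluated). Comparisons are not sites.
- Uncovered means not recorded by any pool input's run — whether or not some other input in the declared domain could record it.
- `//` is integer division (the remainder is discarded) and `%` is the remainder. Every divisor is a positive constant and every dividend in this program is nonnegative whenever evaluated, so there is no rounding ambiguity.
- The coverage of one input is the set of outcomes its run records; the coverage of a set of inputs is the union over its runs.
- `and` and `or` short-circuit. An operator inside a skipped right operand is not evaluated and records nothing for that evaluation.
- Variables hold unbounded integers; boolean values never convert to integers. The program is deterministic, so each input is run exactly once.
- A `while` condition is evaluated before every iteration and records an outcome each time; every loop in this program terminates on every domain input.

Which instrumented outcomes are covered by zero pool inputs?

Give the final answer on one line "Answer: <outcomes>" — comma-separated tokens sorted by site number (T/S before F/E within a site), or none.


run #1 (s=2, v=11) runs B1->T, B2->F, B4->F, B5->F, B7->S, B6->F, B9->F; records B1=T, B2=F, B4=F, B5=F, B6=F, B7=S, B9=F
run #2 (s=6, v=4) runs B1->F, B2->T, B3->T, B5->T, B5->T, B5->T, B5->T, B5->T, B5->F, B7->E, B6->T, B8->F; records B1=F, B2=T, B3=T, B5=T, B5=F, B6=T, B7=E, B8=F
run #3 (s=3, v=5) runs B1->F, B2->T, B3->F, B5->T, B5->T, B5->T, B5->T, B5->F, B7->S, B6->F, B9->T; records B1=F, B2=T, B3=F, B5=T, B5=F, B6=F, B7=S, B9=T
run #4 (s=12, v=4) runs B1->F, B2->T, B3->F, B5->T, B5->T, B5->T, B5->T, B5->T, B5->F, B7->E, B6->T, B8->F; records B1=F, B2=T, B3=F, B5=T, B5=F, B6=T, B7=E, B8=F
run #5 (s=4, v=11) runs B1->T, B2->F, B4->F, B5->F, B7->S, B6->F, B9->T; records B1=T, B2=F, B4=F, B5=F, B6=F, B7=S, B9=T
run #6 (s=13, v=14) runs B1->T, B2->F, B4->F, B5->F, B7->S, B6->F, B9->T; records B1=T, B2=F, B4=F, B5=F, B6=F, B7=S, B9=T
run #7 (s=10, v=12) runs B1->F, B2->F, B4->F, B5->F, B7->E, B6->T, B8->F; records B1=F, B2=F, B4=F, B5=F, B6=T, B7=E, B8=F
run #8 (s=3, v=14) runs B1->T, B2->F, B4->F, B5->F, B7->S, B6->F, B9->T; records B1=T, B2=F, B4=F, B5=F, B6=F, B7=S, B9=T
run #9 (s=11, v=6) runs B1->T, B2->T, B3->F, B5->T, B5->T, B5->T, B5->F, B7->S, B6->F, B9->T; records B1=T, B2=T, B3=F, B5=T, B5=F, B6=F, B7=S, B9=T
run #10 (s=4, v=14) runs B1->T, B2->F, B4->F, B5->F, B7->S, B6->F, B9->T; records B1=T, B2=F, B4=F, B5=F, B6=F, B7=S, B9=T
union over the pool: B1=T, B1=F, B2=T, B2=F, B3=T, B3=F, B4=F, B5=T, B5=F, B6=T, B6=F, B7=S, B7=E, B8=F, B9=T, B9=F
uncovered (2 of 18): B4=T, B8=T
Answer: B4=T, B8=T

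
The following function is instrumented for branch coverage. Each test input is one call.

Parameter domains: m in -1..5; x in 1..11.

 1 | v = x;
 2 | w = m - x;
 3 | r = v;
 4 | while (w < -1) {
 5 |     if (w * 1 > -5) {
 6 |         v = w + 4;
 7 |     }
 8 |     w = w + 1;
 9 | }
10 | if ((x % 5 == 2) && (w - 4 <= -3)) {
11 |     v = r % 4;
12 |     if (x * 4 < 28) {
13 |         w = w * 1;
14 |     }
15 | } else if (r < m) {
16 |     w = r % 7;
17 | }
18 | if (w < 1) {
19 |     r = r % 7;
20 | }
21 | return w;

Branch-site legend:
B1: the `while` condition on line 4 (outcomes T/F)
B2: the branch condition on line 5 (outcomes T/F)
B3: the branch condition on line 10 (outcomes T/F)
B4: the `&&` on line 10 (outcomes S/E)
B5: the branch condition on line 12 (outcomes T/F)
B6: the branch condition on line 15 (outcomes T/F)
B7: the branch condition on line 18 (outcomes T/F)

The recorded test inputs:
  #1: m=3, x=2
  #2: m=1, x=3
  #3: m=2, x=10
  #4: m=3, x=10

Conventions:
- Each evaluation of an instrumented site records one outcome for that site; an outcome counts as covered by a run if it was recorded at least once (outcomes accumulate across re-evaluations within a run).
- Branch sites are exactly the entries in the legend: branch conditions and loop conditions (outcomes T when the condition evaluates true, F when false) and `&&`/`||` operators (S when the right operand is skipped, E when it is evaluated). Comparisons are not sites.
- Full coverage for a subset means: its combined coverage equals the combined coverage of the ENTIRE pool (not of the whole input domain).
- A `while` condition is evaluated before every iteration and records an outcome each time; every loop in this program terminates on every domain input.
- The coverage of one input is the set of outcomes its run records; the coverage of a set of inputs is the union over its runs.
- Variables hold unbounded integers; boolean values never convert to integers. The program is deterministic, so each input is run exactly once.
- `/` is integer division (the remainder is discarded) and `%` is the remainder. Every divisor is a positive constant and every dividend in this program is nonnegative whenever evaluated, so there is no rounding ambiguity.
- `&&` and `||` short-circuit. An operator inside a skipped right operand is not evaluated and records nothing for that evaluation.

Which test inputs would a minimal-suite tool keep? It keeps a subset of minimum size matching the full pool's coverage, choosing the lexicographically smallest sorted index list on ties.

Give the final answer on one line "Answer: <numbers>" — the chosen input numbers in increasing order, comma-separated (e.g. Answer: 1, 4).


input #1, m=3, x=2: events B1->F, B4->E, B3->T, B5->T, B7->F; outcomes B1=F, B3=T, B4=E, B5=T, B7=F
input #2, m=1, x=3: events B1->T, B2->T, B1->F, B4->S, B3->F, B6->F, B7->T; outcomes B1=T, B1=F, B2=T, B3=F, B4=S, B6=F, B7=T
input #3, m=2, x=10: events B1->T, B2->F, B1->T, B2->F, B1->T, B2->F, B1->T, B2->F, B1->T, B2->T, B1->T, B2->T, B1->T, B2->T, ...; outcomes B1=T, B1=F, B2=T, B2=F, B3=F, B4=S, B6=F, B7=T
input #4, m=3, x=10: events B1->T, B2->F, B1->T, B2->F, B1->T, B2->F, B1->T, B2->T, B1->T, B2->T, B1->T, B2->T, B1->F, B4->S, ...; outcomes B1=T, B1=F, B2=T, B2=F, B3=F, B4=S, B6=F, B7=T
the full pool covers 12 outcomes: B1=T, B1=F, B2=T, B2=F, B3=T, B3=F, B4=S, B4=E, B5=T, B6=F, B7=T, B7=F
size 1 is not enough: best union over all size-1 subsets is 8/12
size 2: inputs {1, 3} cover all 12 outcomes, and no lexicographically smaller subset of this size does
Answer: 1, 3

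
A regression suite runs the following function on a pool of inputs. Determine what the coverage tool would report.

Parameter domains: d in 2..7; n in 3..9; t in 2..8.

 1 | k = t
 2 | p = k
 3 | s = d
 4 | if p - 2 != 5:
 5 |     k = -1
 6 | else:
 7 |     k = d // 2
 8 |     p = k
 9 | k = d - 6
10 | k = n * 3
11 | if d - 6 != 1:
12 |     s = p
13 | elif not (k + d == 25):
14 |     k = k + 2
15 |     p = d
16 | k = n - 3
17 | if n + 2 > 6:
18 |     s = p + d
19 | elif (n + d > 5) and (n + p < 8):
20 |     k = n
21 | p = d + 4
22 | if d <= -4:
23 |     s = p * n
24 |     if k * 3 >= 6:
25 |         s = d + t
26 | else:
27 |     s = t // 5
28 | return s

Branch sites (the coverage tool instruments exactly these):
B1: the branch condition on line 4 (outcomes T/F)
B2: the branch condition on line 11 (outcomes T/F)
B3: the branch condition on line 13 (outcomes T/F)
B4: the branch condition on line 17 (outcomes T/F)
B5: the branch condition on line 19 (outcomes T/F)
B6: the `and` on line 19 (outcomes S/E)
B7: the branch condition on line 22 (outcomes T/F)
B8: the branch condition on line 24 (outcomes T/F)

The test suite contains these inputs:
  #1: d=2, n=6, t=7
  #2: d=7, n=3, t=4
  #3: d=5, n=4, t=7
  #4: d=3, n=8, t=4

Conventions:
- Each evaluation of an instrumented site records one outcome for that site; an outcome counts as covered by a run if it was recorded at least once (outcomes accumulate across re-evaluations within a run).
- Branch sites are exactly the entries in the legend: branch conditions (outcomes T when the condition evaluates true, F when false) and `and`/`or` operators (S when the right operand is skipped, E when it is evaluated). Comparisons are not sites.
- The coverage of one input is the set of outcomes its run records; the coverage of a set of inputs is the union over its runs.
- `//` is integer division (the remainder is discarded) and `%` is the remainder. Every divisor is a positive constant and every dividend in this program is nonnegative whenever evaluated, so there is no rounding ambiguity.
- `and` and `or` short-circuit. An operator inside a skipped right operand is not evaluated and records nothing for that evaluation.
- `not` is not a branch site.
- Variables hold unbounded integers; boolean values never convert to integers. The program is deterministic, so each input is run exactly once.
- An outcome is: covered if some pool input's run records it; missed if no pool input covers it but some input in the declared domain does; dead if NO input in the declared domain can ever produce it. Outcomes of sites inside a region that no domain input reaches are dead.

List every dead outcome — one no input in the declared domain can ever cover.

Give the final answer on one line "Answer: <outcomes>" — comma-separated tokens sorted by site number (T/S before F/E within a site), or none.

running all 294 domain inputs and tallying outcomes:
  B7=T: no domain input ever produces it -> dead
  B8=T: no domain input ever produces it -> dead
  B8=F: no domain input ever produces it -> dead
  reachable outcomes have witnesses, e.g. B1=T (e.g. d=2, n=3, t=2), B1=F (e.g. d=2, n=3, t=7), B2=T (e.g. d=2, n=3, t=2), B2=F (e.g. d=7, n=3, t=2)

Answer: B7=T, B8=T, B8=F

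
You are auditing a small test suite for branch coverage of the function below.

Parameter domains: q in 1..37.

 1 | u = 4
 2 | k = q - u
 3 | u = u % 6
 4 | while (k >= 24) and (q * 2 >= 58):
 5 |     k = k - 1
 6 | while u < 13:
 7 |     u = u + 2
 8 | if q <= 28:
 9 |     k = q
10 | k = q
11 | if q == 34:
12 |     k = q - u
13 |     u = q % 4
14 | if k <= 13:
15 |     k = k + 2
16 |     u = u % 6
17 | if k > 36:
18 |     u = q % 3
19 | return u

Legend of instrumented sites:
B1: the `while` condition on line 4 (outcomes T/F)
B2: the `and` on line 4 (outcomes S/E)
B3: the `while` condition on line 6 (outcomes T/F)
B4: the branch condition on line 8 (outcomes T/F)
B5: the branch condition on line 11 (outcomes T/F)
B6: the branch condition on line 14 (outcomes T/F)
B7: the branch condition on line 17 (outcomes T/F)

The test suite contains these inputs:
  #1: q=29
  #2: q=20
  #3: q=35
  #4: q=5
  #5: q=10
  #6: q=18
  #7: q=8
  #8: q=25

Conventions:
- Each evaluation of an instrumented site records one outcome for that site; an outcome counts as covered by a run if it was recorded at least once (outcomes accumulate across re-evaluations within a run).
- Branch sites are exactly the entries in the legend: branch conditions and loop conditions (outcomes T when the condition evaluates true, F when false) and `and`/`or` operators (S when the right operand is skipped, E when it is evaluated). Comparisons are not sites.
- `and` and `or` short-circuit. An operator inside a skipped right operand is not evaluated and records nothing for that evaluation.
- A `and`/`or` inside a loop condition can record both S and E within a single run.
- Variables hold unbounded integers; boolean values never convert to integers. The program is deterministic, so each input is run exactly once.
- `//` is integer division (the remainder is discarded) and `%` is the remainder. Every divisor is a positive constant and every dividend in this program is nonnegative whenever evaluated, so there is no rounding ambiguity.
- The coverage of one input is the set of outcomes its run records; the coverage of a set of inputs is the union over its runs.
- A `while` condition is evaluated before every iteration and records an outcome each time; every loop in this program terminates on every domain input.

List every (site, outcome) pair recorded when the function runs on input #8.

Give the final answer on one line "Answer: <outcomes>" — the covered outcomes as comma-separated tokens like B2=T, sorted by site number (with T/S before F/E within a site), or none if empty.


Running input #8 (q=25), event by event:
  B2->S, B1->F, B3->T, B3->T, B3->T, B3->T, B3->T, B3->F, B4->T, B5->F
  B6->F, B7->F
as a set, this run covers: B1=F, B2=S, B3=T, B3=F, B4=T, B5=F, B6=F, B7=F
Answer: B1=F, B2=S, B3=T, B3=F, B4=T, B5=F, B6=F, B7=F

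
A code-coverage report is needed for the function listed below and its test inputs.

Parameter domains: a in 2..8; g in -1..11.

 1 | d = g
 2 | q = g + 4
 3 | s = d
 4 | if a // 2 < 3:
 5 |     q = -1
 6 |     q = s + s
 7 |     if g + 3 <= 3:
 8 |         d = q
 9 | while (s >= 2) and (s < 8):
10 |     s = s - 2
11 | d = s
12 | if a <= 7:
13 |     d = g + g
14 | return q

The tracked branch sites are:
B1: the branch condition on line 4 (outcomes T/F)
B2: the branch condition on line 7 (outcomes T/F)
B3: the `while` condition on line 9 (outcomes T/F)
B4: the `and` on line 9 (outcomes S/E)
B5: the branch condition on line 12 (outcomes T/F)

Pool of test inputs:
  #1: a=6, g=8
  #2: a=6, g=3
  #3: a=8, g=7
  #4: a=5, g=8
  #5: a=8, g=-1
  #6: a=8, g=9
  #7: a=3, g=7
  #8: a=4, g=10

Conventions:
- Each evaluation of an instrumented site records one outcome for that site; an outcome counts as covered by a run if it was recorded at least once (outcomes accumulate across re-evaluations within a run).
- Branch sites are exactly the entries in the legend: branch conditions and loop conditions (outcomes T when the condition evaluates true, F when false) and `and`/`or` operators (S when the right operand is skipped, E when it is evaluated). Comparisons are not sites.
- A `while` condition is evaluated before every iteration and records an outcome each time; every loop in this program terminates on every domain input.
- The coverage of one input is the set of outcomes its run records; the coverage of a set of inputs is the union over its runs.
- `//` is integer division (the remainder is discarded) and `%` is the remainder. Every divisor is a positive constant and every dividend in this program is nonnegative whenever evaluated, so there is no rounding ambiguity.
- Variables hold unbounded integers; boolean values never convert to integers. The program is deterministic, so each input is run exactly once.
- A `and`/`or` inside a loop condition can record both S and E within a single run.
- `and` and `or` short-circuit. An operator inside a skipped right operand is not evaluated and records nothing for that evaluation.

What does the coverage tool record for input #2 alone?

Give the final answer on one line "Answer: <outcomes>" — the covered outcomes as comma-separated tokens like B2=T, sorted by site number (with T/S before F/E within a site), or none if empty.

Tracing the run of input #2 (a=6, g=3):
  B1->F, B4->E, B3->T, B4->S, B3->F, B5->T
deduplicating events, the covered set is: B1=F, B3=T, B3=F, B4=S, B4=E, B5=T

Answer: B1=F, B3=T, B3=F, B4=S, B4=E, B5=T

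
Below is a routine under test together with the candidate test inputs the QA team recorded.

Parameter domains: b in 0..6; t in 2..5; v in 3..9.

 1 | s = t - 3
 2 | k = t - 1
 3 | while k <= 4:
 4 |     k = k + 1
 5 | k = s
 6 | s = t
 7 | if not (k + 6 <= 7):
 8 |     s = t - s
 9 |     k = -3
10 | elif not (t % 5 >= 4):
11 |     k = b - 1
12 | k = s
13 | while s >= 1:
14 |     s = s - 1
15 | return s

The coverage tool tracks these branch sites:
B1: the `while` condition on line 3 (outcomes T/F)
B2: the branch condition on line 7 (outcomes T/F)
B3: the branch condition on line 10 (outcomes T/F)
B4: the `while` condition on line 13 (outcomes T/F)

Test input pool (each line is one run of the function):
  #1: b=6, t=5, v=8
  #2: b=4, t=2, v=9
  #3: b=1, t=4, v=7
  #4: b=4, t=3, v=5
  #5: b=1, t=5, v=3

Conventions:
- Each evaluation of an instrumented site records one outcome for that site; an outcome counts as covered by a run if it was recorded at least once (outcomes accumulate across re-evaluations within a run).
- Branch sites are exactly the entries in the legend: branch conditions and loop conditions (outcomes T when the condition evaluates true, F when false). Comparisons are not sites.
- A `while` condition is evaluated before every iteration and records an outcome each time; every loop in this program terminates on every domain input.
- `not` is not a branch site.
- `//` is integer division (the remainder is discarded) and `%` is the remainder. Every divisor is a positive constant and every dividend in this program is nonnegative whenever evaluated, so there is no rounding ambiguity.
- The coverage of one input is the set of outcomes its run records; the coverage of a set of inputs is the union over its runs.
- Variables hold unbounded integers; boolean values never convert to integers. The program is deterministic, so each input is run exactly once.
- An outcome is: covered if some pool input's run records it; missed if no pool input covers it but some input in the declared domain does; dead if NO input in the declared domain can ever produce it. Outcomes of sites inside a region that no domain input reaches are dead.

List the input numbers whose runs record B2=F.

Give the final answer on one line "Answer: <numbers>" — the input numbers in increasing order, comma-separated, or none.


input #1 (b=6, t=5, v=8): misses B2=F
input #2 (b=4, t=2, v=9): covers B2=F
input #3 (b=1, t=4, v=7): covers B2=F
input #4 (b=4, t=3, v=5): covers B2=F
input #5 (b=1, t=5, v=3): misses B2=F
Answer: 2, 3, 4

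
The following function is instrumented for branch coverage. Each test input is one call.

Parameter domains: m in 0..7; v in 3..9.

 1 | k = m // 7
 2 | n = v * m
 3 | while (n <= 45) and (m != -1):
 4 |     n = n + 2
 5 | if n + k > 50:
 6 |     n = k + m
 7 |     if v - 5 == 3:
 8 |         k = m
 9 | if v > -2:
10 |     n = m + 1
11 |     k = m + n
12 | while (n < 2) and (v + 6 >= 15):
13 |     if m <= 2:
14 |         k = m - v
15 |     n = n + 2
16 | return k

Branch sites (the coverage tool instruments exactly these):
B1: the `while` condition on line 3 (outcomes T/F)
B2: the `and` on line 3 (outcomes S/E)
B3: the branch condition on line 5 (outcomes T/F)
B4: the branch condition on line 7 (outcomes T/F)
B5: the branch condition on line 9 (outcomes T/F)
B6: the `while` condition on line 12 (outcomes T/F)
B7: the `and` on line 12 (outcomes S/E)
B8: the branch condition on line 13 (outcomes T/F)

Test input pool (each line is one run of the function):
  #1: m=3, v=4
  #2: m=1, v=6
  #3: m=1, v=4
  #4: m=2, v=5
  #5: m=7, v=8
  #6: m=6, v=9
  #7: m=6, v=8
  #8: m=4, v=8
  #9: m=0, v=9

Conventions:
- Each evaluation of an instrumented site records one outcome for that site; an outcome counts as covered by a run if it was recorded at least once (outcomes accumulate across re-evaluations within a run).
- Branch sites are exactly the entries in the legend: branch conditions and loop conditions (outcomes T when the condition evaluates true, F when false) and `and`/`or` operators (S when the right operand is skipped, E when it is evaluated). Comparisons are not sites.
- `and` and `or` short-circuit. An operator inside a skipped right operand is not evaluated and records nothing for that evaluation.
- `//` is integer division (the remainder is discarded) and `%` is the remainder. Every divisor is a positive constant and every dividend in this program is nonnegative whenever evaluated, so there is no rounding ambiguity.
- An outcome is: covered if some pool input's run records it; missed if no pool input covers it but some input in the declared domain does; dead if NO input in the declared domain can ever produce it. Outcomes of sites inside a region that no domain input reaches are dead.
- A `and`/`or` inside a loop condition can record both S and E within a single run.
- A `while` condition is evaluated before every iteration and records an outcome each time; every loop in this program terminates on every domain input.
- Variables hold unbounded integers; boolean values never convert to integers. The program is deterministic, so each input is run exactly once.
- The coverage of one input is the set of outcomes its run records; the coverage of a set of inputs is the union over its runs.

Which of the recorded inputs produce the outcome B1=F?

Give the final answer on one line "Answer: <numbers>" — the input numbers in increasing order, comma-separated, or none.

input #1 (m=3, v=4): hits B1=F
input #2 (m=1, v=6): hits B1=F
input #3 (m=1, v=4): hits B1=F
input #4 (m=2, v=5): hits B1=F
input #5 (m=7, v=8): hits B1=F
input #6 (m=6, v=9): hits B1=F
input #7 (m=6, v=8): hits B1=F
input #8 (m=4, v=8): hits B1=F
input #9 (m=0, v=9): hits B1=F

Answer: 1, 2, 3, 4, 5, 6, 7, 8, 9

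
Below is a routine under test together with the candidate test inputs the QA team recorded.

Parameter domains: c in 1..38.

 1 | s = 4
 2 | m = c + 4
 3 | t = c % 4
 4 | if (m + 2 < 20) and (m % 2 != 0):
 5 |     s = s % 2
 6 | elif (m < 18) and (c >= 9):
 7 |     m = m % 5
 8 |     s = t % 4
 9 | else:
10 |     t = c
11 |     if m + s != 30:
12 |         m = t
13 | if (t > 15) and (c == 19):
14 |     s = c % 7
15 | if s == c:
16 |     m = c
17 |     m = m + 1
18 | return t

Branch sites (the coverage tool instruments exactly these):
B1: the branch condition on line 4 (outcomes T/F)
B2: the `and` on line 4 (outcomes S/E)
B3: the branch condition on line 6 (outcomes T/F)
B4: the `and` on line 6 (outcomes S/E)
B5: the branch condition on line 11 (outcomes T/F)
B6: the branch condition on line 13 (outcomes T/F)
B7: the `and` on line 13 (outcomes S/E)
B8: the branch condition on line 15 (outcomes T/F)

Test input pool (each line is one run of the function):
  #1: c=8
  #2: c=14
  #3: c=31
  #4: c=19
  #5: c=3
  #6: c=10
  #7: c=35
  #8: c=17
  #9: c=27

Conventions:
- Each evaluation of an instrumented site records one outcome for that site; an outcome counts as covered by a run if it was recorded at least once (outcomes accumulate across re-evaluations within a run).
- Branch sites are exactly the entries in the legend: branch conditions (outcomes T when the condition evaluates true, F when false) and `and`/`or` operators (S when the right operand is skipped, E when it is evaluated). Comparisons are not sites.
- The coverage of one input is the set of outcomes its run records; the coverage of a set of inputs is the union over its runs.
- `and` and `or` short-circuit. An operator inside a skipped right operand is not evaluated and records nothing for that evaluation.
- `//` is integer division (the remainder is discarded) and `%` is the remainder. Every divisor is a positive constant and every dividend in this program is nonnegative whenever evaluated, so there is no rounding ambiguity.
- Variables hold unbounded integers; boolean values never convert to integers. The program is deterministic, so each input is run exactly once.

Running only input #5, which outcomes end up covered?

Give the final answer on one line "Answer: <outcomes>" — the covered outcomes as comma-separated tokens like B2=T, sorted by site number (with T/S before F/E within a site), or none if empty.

Tracing the run of input #5 (c=3):
  B2->E, B1->T, B7->S, B6->F, B8->F
deduplicating events, the covered set is: B1=T, B2=E, B6=F, B7=S, B8=F

Answer: B1=T, B2=E, B6=F, B7=S, B8=F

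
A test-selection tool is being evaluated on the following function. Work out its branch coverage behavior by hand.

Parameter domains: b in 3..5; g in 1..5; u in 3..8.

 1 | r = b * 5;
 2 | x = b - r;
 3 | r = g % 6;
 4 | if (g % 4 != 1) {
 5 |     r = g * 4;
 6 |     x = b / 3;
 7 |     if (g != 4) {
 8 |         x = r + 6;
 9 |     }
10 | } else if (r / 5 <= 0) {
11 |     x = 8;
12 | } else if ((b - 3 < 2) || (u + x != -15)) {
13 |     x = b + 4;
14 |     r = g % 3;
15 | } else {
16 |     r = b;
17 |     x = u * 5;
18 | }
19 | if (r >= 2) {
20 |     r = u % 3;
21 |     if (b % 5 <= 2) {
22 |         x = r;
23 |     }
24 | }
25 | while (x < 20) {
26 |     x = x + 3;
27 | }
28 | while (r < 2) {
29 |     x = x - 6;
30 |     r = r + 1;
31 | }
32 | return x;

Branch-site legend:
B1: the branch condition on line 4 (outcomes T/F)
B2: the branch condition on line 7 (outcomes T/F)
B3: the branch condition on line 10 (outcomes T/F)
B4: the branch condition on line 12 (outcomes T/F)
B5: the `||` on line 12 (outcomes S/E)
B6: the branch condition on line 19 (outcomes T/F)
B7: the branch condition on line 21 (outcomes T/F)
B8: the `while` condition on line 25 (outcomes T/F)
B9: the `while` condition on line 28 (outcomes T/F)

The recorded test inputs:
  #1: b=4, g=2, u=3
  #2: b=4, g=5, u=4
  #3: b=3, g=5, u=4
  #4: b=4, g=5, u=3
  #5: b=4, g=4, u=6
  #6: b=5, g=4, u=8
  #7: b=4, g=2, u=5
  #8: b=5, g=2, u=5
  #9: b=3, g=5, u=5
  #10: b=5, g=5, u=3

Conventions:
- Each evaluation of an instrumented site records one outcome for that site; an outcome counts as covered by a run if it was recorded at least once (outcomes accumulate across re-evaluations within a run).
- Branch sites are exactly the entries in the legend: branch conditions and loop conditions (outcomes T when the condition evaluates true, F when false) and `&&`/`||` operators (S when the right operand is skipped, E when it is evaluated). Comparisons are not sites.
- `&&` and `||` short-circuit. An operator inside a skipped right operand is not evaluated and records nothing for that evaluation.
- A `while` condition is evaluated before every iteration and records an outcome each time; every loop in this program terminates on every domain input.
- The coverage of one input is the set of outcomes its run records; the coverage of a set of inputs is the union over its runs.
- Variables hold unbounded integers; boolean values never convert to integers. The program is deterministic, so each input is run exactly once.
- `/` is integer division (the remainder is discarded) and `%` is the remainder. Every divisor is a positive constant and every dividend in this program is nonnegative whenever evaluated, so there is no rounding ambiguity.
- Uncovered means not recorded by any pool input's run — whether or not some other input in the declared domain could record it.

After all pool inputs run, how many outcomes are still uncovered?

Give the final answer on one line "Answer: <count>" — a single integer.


#1 (b=4, g=2, u=3) -> covered: B1=T, B2=T, B6=T, B7=F, B8=T, B8=F, B9=T, B9=F
#2 (b=4, g=5, u=4) -> covered: B1=F, B3=F, B4=T, B5=S, B6=T, B7=F, B8=T, B8=F, B9=T, B9=F
#3 (b=3, g=5, u=4) -> covered: B1=F, B3=F, B4=T, B5=S, B6=T, B7=F, B8=T, B8=F, B9=T, B9=F
#4 (b=4, g=5, u=3) -> covered: B1=F, B3=F, B4=T, B5=S, B6=T, B7=F, B8=T, B8=F, B9=T, B9=F
#5 (b=4, g=4, u=6) -> covered: B1=T, B2=F, B6=T, B7=F, B8=T, B8=F, B9=T, B9=F
#6 (b=5, g=4, u=8) -> covered: B1=T, B2=F, B6=T, B7=T, B8=T, B8=F, B9=F
#7 (b=4, g=2, u=5) -> covered: B1=T, B2=T, B6=T, B7=F, B8=T, B8=F, B9=F
#8 (b=5, g=2, u=5) -> covered: B1=T, B2=T, B6=T, B7=T, B8=T, B8=F, B9=F
#9 (b=3, g=5, u=5) -> covered: B1=F, B3=F, B4=T, B5=S, B6=T, B7=F, B8=T, B8=F, B9=F
#10 (b=5, g=5, u=3) -> covered: B1=F, B3=F, B4=T, B5=E, B6=T, B7=T, B8=T, B8=F, B9=T, B9=F
union over the pool: B1=T, B1=F, B2=T, B2=F, B3=F, B4=T, B5=S, B5=E, B6=T, B7=T, B7=F, B8=T, B8=F, B9=T, B9=F
uncovered (3 of 18): B3=T, B4=F, B6=F
Answer: 3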